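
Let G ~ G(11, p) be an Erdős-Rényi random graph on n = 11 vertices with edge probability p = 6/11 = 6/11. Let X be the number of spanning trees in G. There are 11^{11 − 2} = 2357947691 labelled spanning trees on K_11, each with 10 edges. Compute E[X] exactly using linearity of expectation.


K_11 has 11^{11 − 2} = 2357947691 labelled spanning trees.
For each such spanning tree H, let X_H = 1 if all 10 edges of H are present in G. Then P[X_H = 1] = p^{10} = (6/11)^{10} = 60466176/25937424601.
By linearity: E[X] = Σ_H E[X_H] = 2357947691 · p^{10} = 2357947691 · 60466176/25937424601 = 60466176/11.
Numerically: E[X] ≈ 5.4969e+06.

E[X] = 2357947691 · (6/11)^{10} = 60466176/11 ≈ 5.4969e+06.


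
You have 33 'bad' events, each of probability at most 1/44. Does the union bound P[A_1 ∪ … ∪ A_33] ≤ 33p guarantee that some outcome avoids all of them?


Union bound: P[∪_{i=1}^{33} A_i] ≤ Σ_i P[A_i] ≤ 33·p = 33·(1/44) = 3/4.
Numerically: 3/4 ≈ 0.750000.
Is 3/4 < 1? YES.
Since P[∪ A_i] ≤ 3/4 < 1, the complement has P[∩ A_i^c] ≥ 1 − 3/4 = 1/4 > 0, so some outcome avoids every A_i.

33·p = 3/4 ≈ 0.750000; existence CERTIFIED by the union bound.


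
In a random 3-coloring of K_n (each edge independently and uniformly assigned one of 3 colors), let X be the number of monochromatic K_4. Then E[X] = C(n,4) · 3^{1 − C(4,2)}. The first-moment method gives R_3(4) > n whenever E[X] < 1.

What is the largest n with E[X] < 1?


We need C(n, 4) · 3^{1 − 6} < 1, i.e. C(n, 4) < 3^{6 − 1} = 243.
Check values of n near the boundary:
  n = 4: C(4, 4) = 1; 1 < 243? YES
  n = 5: C(5, 4) = 5; 5 < 243? YES
  n = 6: C(6, 4) = 15; 15 < 243? YES
  n = 7: C(7, 4) = 35; 35 < 243? YES
  n = 8: C(8, 4) = 70; 70 < 243? YES
  n = 9: C(9, 4) = 126; 126 < 243? YES
  n = 10: C(10, 4) = 210; 210 < 243? YES
  n = 11: C(11, 4) = 330; 330 < 243? NO
  n = 12: C(12, 4) = 495; 495 < 243? NO
The largest n with C(n, 4) < 243 is n = 10 (where E[X] = 70/81 ≈ 0.8641975). Hence R_3(4) > 10, i.e. R_3(4) ≥ 11.

Largest n = 10; hence R_3(4) > 10.


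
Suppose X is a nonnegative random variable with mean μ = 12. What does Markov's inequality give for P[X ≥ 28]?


μ = E[X] = 12, a = 28.
Markov: P[X ≥ 28] ≤ μ/a = (12)/28 = 3/7.
Numerically: ≈ 0.429.
(Since a = 28 > μ = 12.000, the bound 3/7 is < 1 and informative.)

P[X ≥ 28] ≤ 3/7 ≈ 0.429.


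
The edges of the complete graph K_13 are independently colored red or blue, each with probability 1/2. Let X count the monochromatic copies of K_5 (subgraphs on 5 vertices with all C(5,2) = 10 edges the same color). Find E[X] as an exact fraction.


Let X = Σ_S X_S over the C(13, 5) = 1287 subsets S of size 5, where X_S = 1 if the K_5 on S is monochromatic.
For a fixed S, the K_5 on S has C(5, 2) = 10 edges. P[all 10 edges red] = (1/2)^10, and likewise for blue, so P[monochromatic] = 2·(1/2)^10 = 2^{1 − 10} = 1/512.
By linearity: E[X] = C(13, 5) · 2^{1 − 10} = 1287 · 1/512 = 1287/512.
Numerically: E[X] ≈ 2.5137.

E[X] = C(13,5)·2^(1−C(5,2)) = 1287/512 ≈ 2.5137.


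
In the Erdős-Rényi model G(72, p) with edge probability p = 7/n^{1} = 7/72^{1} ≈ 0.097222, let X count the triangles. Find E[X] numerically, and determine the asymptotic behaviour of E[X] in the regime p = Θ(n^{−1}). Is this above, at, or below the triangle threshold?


Number of potential triangles: C(72, 3) = 59640.
Each occurs with probability p³ ≈ (0.097222)³ ≈ 9.1896005e-04.
By linearity: E[X] = C(72, 3)·p³ ≈ 59640 · 9.1896005e-04 ≈ 54.80678.
Here α = 1, so p = 7/n is exactly at the triangle threshold p ~ 1/n. Asymptotically E[X] → c³/6 = 7³/6 = 343/6 ≈ 57.16667, a bounded constant. In this regime the triangle count is asymptotically Poisson(c³/6).

E[X] ≈ 54.80678; in regime p = Θ(1/n^{1}) E[X] stays bounded (at the triangle threshold p ~ 1/n).


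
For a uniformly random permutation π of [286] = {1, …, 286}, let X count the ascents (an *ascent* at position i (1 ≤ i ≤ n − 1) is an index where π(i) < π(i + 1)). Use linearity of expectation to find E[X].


Write X = Σ X_I over i = 1, …, 285, with X_I the indicator of one ascent.
There are 285 indicators.
For each fixed i, the pair (π(i), π(i+1)) is a uniformly random ordered pair of distinct values from {1, …, 286}; by symmetry P[π(i) < π(i+1)] = 1/2.
By linearity: E[X] = 285 · (1/2) = (286 − 1) · (1/2) = 285/2 ≈ 142.50000.

E[X] = 285/2 = 142.50000.


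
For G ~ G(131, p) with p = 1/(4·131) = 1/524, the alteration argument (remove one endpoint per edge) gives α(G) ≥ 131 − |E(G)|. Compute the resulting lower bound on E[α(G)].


E[|E(G)|] = C(131, 2)·p = 8515 · (1/524) = 65/4.
E[α(G)] ≥ n − E[|E(G)|] = 131 − 65/4 = 459/4.
Numerically: ≈ 114.75000.
(This is only a lower bound; the true E[α(G)] may be larger.)

E[α(G)] ≥ 459/4 ≈ 114.75000.


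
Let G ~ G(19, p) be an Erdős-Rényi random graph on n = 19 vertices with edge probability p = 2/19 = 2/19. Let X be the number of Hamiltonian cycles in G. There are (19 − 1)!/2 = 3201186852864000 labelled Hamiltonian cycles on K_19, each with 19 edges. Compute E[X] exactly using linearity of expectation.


K_19 has (19 − 1)!/2 = 3201186852864000 labelled Hamiltonian cycles.
For each such Hamiltonian cycle H, let X_H = 1 if all 19 edges of H are present in G. Then P[X_H = 1] = p^{19} = (2/19)^{19} = 524288/1978419655660313589123979.
By linearity: E[X] = Σ_H E[X_H] = 3201186852864000 · p^{19} = 3201186852864000 · 524288/1978419655660313589123979 = 1678343852714360832000/1978419655660313589123979.
Numerically: E[X] ≈ 0.0008483.

E[X] = 3201186852864000 · (2/19)^{19} = 1678343852714360832000/1978419655660313589123979 ≈ 0.0008483.


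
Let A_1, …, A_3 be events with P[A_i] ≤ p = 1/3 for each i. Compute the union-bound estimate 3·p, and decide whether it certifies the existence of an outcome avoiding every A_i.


Union bound: P[∪_{i=1}^{3} A_i] ≤ Σ_i P[A_i] ≤ 3·p = 3·(1/3) = 1.
Numerically: 1 ≈ 1.0000.
Is 1 < 1? NO.
Since the bound 1 is ≥ 1, the union bound is uninformative here; it does NOT by itself certify existence.

3·p = 1 ≈ 1.0000; existence NOT certified by the union bound.


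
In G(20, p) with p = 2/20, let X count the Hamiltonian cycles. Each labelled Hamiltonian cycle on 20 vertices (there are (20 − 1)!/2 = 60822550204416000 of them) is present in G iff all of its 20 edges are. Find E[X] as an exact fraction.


K_20 has (20 − 1)!/2 = 60822550204416000 labelled Hamiltonian cycles.
For each such Hamiltonian cycle H, let X_H = 1 if all 20 edges of H are present in G. Then P[X_H = 1] = p^{20} = (1/10)^{20} = 1/100000000000000000000.
By linearity of expectation: E[X] = Σ_H E[X_H] = 60822550204416000 · p^{20} = 60822550204416000 · 1/100000000000000000000 = 14849255421/24414062500000.
Numerically: E[X] ≈ 0.000608.

E[X] = 60822550204416000 · (1/10)^{20} = 14849255421/24414062500000 ≈ 0.000608.


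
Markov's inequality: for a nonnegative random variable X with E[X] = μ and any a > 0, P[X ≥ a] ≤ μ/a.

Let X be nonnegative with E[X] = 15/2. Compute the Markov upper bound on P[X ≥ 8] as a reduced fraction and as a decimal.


μ = E[X] = 15/2, a = 8.
Markov: P[X ≥ 8] ≤ μ/a = (15/2)/8 = 15/16.
Numerically: ≈ 0.938.
(Since a = 8 > μ = 7.500, the bound 15/16 is < 1 and informative.)

P[X ≥ 8] ≤ 15/16 ≈ 0.938.


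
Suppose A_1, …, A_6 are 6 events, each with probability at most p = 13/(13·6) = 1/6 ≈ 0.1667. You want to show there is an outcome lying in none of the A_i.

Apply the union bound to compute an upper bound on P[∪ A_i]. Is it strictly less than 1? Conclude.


Union bound: P[∪_{i=1}^{6} A_i] ≤ Σ_i P[A_i] ≤ 6·p = 6·(1/6) = 1.
Numerically: 1 ≈ 1.0000.
Is 1 < 1? NO.
Since the bound 1 is ≥ 1, the union bound is uninformative here; it does NOT by itself certify existence.

6·p = 1 ≈ 1.0000; existence NOT certified by the union bound.


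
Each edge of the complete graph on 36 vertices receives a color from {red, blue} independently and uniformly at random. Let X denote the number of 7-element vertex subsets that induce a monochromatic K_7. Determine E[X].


Let X = Σ_S X_S over the C(36, 7) = 8347680 subsets S of size 7, where X_S = 1 if the K_7 on S is monochromatic.
For a fixed S, the K_7 on S has C(7, 2) = 21 edges. P[all 21 edges red] = (1/2)^21, and likewise for blue, so P[monochromatic] = 2·(1/2)^21 = 2^{1 − 21} = 1/1048576.
By linearity of expectation: E[X] = C(36, 7) · 2^{1 − 21} = 8347680 · 1/1048576 = 260865/32768.
Numerically: E[X] ≈ 7.960968.

E[X] = C(36,7)·2^(1−C(7,2)) = 260865/32768 ≈ 7.960968.


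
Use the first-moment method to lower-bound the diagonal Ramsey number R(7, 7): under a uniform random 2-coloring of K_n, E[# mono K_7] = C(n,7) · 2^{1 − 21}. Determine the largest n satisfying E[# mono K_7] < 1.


We need C(n, 7) · 2^{1 − 21} < 1, i.e. C(n, 7) < 2^{21 − 1} = 1048576.
Check values of n near the boundary:
  n = 23: C(23, 7) = 245157; 245157 < 1048576? YES
  n = 24: C(24, 7) = 346104; 346104 < 1048576? YES
  n = 25: C(25, 7) = 480700; 480700 < 1048576? YES
  n = 26: C(26, 7) = 657800; 657800 < 1048576? YES
  n = 27: C(27, 7) = 888030; 888030 < 1048576? YES
  n = 28: C(28, 7) = 1184040; 1184040 < 1048576? NO
  n = 29: C(29, 7) = 1560780; 1560780 < 1048576? NO
The largest n with C(n, 7) < 1048576 is n = 27 (where E[X] = 444015/524288 ≈ 0.847). Hence R(7, 7) > 27, i.e. R(7, 7) ≥ 28.

Largest n = 27; hence R(7, 7) > 27.


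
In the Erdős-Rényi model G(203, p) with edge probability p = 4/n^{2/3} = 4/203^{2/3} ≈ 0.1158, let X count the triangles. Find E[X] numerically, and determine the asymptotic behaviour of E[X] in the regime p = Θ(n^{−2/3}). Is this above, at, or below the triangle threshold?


Number of potential triangles: C(203, 3) = 1373701.
Each occurs with probability p³ ≈ (0.1158)³ ≈ 1.553059e-03.
By linearity: E[X] = C(203, 3)·p³ ≈ 1373701 · 1.553059e-03 ≈ 2133.4384.
Since α = 2/3 < 1, p = c/n^{2/3} ≫ 1/n is above the triangle threshold p ~ 1/n. Asymptotically E[X] ~ (c³/6)·n^{3(1−α)} = (4³/6)·n^{1} → ∞; triangles are abundant w.h.p.

E[X] ≈ 2133.4384; in regime p = Θ(1/n^{2/3}) E[X] diverges (above the triangle threshold p ~ 1/n).


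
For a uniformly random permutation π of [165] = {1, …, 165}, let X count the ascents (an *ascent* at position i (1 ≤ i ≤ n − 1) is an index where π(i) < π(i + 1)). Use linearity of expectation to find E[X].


Write X = Σ X_I over i = 1, …, 164, with X_I the indicator of one ascent.
There are 164 indicators.
For each fixed i, the pair (π(i), π(i+1)) is a uniformly random ordered pair of distinct values from {1, …, 165}; by symmetry P[π(i) < π(i+1)] = 1/2.
By linearity: E[X] = 164 · (1/2) = (165 − 1) · (1/2) = 82 ≈ 82.000.

E[X] = 82 = 82.000.


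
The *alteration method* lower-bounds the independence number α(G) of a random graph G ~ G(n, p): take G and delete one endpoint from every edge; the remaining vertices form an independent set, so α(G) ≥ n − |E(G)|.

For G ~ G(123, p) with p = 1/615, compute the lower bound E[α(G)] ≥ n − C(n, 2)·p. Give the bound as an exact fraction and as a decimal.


E[|E(G)|] = C(123, 2)·p = 7503 · (1/615) = 61/5.
E[α(G)] ≥ n − E[|E(G)|] = 123 − 61/5 = 554/5.
Numerically: ≈ 110.800.
(This is only a lower bound; the true E[α(G)] may be larger.)

E[α(G)] ≥ 554/5 ≈ 110.800.


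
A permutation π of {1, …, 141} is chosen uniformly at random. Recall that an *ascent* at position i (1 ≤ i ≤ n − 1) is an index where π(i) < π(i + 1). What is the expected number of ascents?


Write X = Σ X_I over i = 1, …, 140, with X_I the indicator of one ascent.
There are 140 indicators.
For each fixed i, the pair (π(i), π(i+1)) is a uniformly random ordered pair of distinct values from {1, …, 141}; by symmetry P[π(i) < π(i+1)] = 1/2.
By linearity: E[X] = 140 · (1/2) = (141 − 1) · (1/2) = 70 ≈ 70.00000.

E[X] = 70 = 70.00000.


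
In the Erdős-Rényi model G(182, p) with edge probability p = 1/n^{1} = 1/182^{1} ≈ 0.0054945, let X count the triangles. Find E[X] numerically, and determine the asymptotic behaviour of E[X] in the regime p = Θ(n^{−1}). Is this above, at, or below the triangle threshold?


Number of potential triangles: C(182, 3) = 988260.
Each occurs with probability p³ ≈ (0.0054945)³ ≈ 1.6587687e-07.
By linearity: E[X] = C(182, 3)·p³ ≈ 988260 · 1.6587687e-07 ≈ 0.16393.
Here α = 1, so p = 1/n is exactly at the triangle threshold p ~ 1/n. Asymptotically E[X] → c³/6 = 1³/6 = 1/6 ≈ 0.16667, a bounded constant. In this regime the triangle count is asymptotically Poisson(c³/6).

E[X] ≈ 0.16393; in regime p = Θ(1/n^{1}) E[X] stays bounded (at the triangle threshold p ~ 1/n).


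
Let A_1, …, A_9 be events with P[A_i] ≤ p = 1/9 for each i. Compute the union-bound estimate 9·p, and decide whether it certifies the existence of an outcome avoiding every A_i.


Union bound: P[∪_{i=1}^{9} A_i] ≤ Σ_i P[A_i] ≤ 9·p = 9·(1/9) = 1.
Numerically: 1 ≈ 1.000000.
Is 1 < 1? NO.
Since the bound 1 is ≥ 1, the union bound is uninformative here; it does NOT by itself certify existence.

9·p = 1 ≈ 1.000000; existence NOT certified by the union bound.


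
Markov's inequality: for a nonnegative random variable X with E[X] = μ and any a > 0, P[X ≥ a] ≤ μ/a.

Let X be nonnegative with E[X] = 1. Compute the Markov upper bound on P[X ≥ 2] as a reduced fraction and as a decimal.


μ = E[X] = 1, a = 2.
Markov: P[X ≥ 2] ≤ μ/a = (1)/2 = 1/2.
Numerically: ≈ 0.500000.
(Since a = 2 > μ = 1.000000, the bound 1/2 is < 1 and informative.)

P[X ≥ 2] ≤ 1/2 ≈ 0.500000.


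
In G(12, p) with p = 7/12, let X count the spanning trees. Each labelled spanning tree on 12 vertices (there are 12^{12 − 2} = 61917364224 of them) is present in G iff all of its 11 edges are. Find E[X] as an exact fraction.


K_12 has 12^{12 − 2} = 61917364224 labelled spanning trees.
For each such spanning tree H, let X_H = 1 if all 11 edges of H are present in G. Then P[X_H = 1] = p^{11} = (7/12)^{11} = 1977326743/743008370688.
Summing the indicators: E[X] = Σ_H E[X_H] = 61917364224 · p^{11} = 61917364224 · 1977326743/743008370688 = 1977326743/12.
Numerically: E[X] ≈ 1.65e+08.

E[X] = 61917364224 · (7/12)^{11} = 1977326743/12 ≈ 1.65e+08.


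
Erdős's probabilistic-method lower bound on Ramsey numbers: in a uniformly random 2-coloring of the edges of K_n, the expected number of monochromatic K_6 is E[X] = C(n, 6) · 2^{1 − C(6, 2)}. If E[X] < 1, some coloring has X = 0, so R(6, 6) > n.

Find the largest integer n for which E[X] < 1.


We need C(n, 6) · 2^{1 − 15} < 1, i.e. C(n, 6) < 2^{15 − 1} = 16384.
Check values of n near the boundary:
  n = 12: C(12, 6) = 924; 924 < 16384? YES
  n = 13: C(13, 6) = 1716; 1716 < 16384? YES
  n = 14: C(14, 6) = 3003; 3003 < 16384? YES
  n = 15: C(15, 6) = 5005; 5005 < 16384? YES
  n = 16: C(16, 6) = 8008; 8008 < 16384? YES
  n = 17: C(17, 6) = 12376; 12376 < 16384? YES
  n = 18: C(18, 6) = 18564; 18564 < 16384? NO
The largest n with C(n, 6) < 16384 is n = 17 (where E[X] = 1547/2048 ≈ 0.755). Hence R(6, 6) > 17, i.e. R(6, 6) ≥ 18.

Largest n = 17; hence R(6, 6) > 17.


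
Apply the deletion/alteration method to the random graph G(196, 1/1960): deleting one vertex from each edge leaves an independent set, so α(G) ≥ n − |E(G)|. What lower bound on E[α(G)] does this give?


E[|E(G)|] = C(196, 2)·p = 19110 · (1/1960) = 39/4.
E[α(G)] ≥ n − E[|E(G)|] = 196 − 39/4 = 745/4.
Numerically: ≈ 186.25000.
(This is only a lower bound; the true E[α(G)] may be larger.)

E[α(G)] ≥ 745/4 ≈ 186.25000.


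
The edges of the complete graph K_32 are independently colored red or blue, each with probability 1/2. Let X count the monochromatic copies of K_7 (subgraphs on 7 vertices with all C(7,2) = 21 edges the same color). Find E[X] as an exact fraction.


Let X = Σ_S X_S over the C(32, 7) = 3365856 subsets S of size 7, where X_S = 1 if the K_7 on S is monochromatic.
For a fixed S, the K_7 on S has C(7, 2) = 21 edges. P[all 21 edges red] = (1/2)^21, and likewise for blue, so P[monochromatic] = 2·(1/2)^21 = 2^{1 − 21} = 1/1048576.
Summing: E[X] = C(32, 7) · 2^{1 − 21} = 3365856 · 1/1048576 = 105183/32768.
Numerically: E[X] ≈ 3.210.

E[X] = C(32,7)·2^(1−C(7,2)) = 105183/32768 ≈ 3.210.


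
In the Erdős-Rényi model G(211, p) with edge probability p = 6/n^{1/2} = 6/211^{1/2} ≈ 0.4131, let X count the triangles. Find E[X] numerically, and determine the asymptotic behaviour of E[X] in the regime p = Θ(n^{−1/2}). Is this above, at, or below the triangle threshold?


Number of potential triangles: C(211, 3) = 1543465.
Each occurs with probability p³ ≈ (0.4131)³ ≈ 7.047419e-02.
By linearity: E[X] = C(211, 3)·p³ ≈ 1543465 · 7.047419e-02 ≈ 108774.4395.
Since α = 1/2 < 1, p = c/n^{1/2} ≫ 1/n is above the triangle threshold p ~ 1/n. Asymptotically E[X] ~ (c³/6)·n^{3(1−α)} = (6³/6)·n^{1.5} → ∞; triangles are abundant w.h.p.

E[X] ≈ 108774.4395; in regime p = Θ(1/n^{1/2}) E[X] diverges (above the triangle threshold p ~ 1/n).


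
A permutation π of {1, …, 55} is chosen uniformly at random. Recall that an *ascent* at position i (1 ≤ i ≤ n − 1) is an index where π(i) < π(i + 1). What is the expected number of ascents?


Write X = Σ X_I over i = 1, …, 54, with X_I the indicator of one ascent.
There are 54 indicators.
For each fixed i, the pair (π(i), π(i+1)) is a uniformly random ordered pair of distinct values from {1, …, 55}; by symmetry P[π(i) < π(i+1)] = 1/2.
By linearity: E[X] = 54 · (1/2) = (55 − 1) · (1/2) = 27 ≈ 27.000.

E[X] = 27 = 27.000.


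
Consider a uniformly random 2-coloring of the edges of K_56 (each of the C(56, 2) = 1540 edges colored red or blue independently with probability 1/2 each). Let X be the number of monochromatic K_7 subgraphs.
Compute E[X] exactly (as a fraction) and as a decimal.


Let X = Σ_S X_S over the C(56, 7) = 231917400 subsets S of size 7, where X_S = 1 if the K_7 on S is monochromatic.
For a fixed S, the K_7 on S has C(7, 2) = 21 edges. P[all 21 edges red] = (1/2)^21, and likewise for blue, so P[monochromatic] = 2·(1/2)^21 = 2^{1 − 21} = 1/1048576.
By linearity of expectation: E[X] = C(56, 7) · 2^{1 − 21} = 231917400 · 1/1048576 = 28989675/131072.
Numerically: E[X] ≈ 221.17367.

E[X] = C(56,7)·2^(1−C(7,2)) = 28989675/131072 ≈ 221.17367.


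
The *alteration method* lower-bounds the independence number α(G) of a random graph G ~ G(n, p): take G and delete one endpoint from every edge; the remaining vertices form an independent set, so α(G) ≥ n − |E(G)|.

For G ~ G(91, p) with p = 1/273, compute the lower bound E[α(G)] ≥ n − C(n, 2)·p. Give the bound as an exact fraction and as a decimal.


E[|E(G)|] = C(91, 2)·p = 4095 · (1/273) = 15.
E[α(G)] ≥ n − E[|E(G)|] = 91 − 15 = 76.
Numerically: ≈ 76.000.
(This is only a lower bound; the true E[α(G)] may be larger.)

E[α(G)] ≥ 76 ≈ 76.000.


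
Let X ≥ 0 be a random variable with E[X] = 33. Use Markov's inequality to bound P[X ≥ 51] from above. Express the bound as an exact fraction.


μ = E[X] = 33, a = 51.
Markov: P[X ≥ 51] ≤ μ/a = (33)/51 = 11/17.
Numerically: ≈ 0.647.
(Since a = 51 > μ = 33.000, the bound 11/17 is < 1 and informative.)

P[X ≥ 51] ≤ 11/17 ≈ 0.647.


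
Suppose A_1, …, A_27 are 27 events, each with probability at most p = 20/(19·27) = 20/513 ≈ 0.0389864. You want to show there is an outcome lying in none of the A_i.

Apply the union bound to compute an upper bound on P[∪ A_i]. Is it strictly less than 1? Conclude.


Union bound: P[∪_{i=1}^{27} A_i] ≤ Σ_i P[A_i] ≤ 27·p = 27·(20/513) = 20/19.
Numerically: 20/19 ≈ 1.0526316.
Is 20/19 < 1? NO.
Since the bound 20/19 is ≥ 1, the union bound is uninformative here; it does NOT by itself certify existence.

27·p = 20/19 ≈ 1.0526316; existence NOT certified by the union bound.


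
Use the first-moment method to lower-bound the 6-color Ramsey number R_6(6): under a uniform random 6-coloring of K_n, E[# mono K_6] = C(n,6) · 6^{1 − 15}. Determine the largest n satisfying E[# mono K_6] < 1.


We need C(n, 6) · 6^{1 − 15} < 1, i.e. C(n, 6) < 6^{15 − 1} = 78364164096.
Check values of n near the boundary:
  n = 192: C(192, 6) = 64300886496; 64300886496 < 78364164096? YES
  n = 193: C(193, 6) = 66364016544; 66364016544 < 78364164096? YES
  n = 194: C(194, 6) = 68482017072; 68482017072 < 78364164096? YES
  n = 195: C(195, 6) = 70656049360; 70656049360 < 78364164096? YES
  n = 196: C(196, 6) = 72887293024; 72887293024 < 78364164096? YES
  n = 197: C(197, 6) = 75176946208; 75176946208 < 78364164096? YES
  n = 198: C(198, 6) = 77526225777; 77526225777 < 78364164096? YES
  n = 199: C(199, 6) = 79936367511; 79936367511 < 78364164096? NO
The largest n with C(n, 6) < 78364164096 is n = 198 (where E[X] = 25842075259/26121388032 ≈ 0.989307). Hence R_6(6) > 198, i.e. R_6(6) ≥ 199.

Largest n = 198; hence R_6(6) > 198.


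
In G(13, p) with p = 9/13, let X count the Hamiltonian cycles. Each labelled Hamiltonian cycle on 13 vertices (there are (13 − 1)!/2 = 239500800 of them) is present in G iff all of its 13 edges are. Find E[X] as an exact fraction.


K_13 has (13 − 1)!/2 = 239500800 labelled Hamiltonian cycles.
For each such Hamiltonian cycle H, let X_H = 1 if all 13 edges of H are present in G. Then P[X_H = 1] = p^{13} = (9/13)^{13} = 2541865828329/302875106592253.
Summing the indicators: E[X] = Σ_H E[X_H] = 239500800 · p^{13} = 239500800 · 2541865828329/302875106592253 = 608778899377458163200/302875106592253.
Numerically: E[X] ≈ 2.01e+06.

E[X] = 239500800 · (9/13)^{13} = 608778899377458163200/302875106592253 ≈ 2.01e+06.


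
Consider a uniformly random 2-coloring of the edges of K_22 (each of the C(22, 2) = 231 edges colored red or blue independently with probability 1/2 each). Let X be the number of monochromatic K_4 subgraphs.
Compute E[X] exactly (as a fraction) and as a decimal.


Let X = Σ_S X_S over the C(22, 4) = 7315 subsets S of size 4, where X_S = 1 if the K_4 on S is monochromatic.
For a fixed S, the K_4 on S has C(4, 2) = 6 edges. P[all 6 edges red] = (1/2)^6, and likewise for blue, so P[monochromatic] = 2·(1/2)^6 = 2^{1 − 6} = 1/32.
By linearity of expectation: E[X] = C(22, 4) · 2^{1 − 6} = 7315 · 1/32 = 7315/32.
Numerically: E[X] ≈ 228.5938.

E[X] = C(22,4)·2^(1−C(4,2)) = 7315/32 ≈ 228.5938.


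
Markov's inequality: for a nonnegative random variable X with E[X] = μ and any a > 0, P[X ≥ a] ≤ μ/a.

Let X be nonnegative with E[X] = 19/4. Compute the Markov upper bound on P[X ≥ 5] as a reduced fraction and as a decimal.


μ = E[X] = 19/4, a = 5.
Markov: P[X ≥ 5] ≤ μ/a = (19/4)/5 = 19/20.
Numerically: ≈ 0.95000.
(Since a = 5 > μ = 4.75000, the bound 19/20 is < 1 and informative.)

P[X ≥ 5] ≤ 19/20 ≈ 0.95000.


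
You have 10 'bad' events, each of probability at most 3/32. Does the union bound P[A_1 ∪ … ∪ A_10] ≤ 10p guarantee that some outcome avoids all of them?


Union bound: P[∪_{i=1}^{10} A_i] ≤ Σ_i P[A_i] ≤ 10·p = 10·(3/32) = 15/16.
Numerically: 15/16 ≈ 0.9375.
Is 15/16 < 1? YES.
Since P[∪ A_i] ≤ 15/16 < 1, the complement has P[∩ A_i^c] ≥ 1 − 15/16 = 1/16 > 0, so some outcome avoids every A_i.

10·p = 15/16 ≈ 0.9375; existence CERTIFIED by the union bound.


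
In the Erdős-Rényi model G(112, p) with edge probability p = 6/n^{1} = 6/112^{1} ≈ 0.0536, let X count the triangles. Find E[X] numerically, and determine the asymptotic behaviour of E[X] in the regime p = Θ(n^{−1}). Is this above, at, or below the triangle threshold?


Number of potential triangles: C(112, 3) = 227920.
Each occurs with probability p³ ≈ (0.0536)³ ≈ 1.53745e-04.
By linearity: E[X] = C(112, 3)·p³ ≈ 227920 · 1.53745e-04 ≈ 35.041.
Here α = 1, so p = 6/n is exactly at the triangle threshold p ~ 1/n. Asymptotically E[X] → c³/6 = 6³/6 = 36 ≈ 36.000, a bounded constant. In this regime the triangle count is asymptotically Poisson(c³/6).

E[X] ≈ 35.041; in regime p = Θ(1/n^{1}) E[X] stays bounded (at the triangle threshold p ~ 1/n).


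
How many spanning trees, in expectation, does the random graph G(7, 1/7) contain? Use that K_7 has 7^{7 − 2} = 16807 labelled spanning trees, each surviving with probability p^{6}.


K_7 has 7^{7 − 2} = 16807 labelled spanning trees.
For each such spanning tree H, let X_H = 1 if all 6 edges of H are present in G. Then P[X_H = 1] = p^{6} = (1/7)^{6} = 1/117649.
By linearity: E[X] = Σ_H E[X_H] = 16807 · p^{6} = 16807 · 1/117649 = 1/7.
Numerically: E[X] ≈ 0.1429.

E[X] = 16807 · (1/7)^{6} = 1/7 ≈ 0.1429.


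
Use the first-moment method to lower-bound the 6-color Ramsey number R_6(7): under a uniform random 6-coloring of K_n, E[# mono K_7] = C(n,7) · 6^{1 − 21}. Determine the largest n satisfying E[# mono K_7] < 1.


We need C(n, 7) · 6^{1 − 21} < 1, i.e. C(n, 7) < 6^{21 − 1} = 3656158440062976.
Check values of n near the boundary:
  n = 567: C(567, 7) = 3601671315933933; 3601671315933933 < 3656158440062976? YES
  n = 568: C(568, 7) = 3646611956239704; 3646611956239704 < 3656158440062976? YES
  n = 569: C(569, 7) = 3692032389858348; 3692032389858348 < 3656158440062976? NO
  n = 570: C(570, 7) = 3737936877831720; 3737936877831720 < 3656158440062976? NO
The largest n with C(n, 7) < 3656158440062976 is n = 568 (where E[X] = 16882462760369/16926659444736 ≈ 0.99739). Hence R_6(7) > 568, i.e. R_6(7) ≥ 569.

Largest n = 568; hence R_6(7) > 568.


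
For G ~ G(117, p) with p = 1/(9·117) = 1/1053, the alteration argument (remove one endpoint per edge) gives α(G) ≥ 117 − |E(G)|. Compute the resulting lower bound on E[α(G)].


E[|E(G)|] = C(117, 2)·p = 6786 · (1/1053) = 58/9.
E[α(G)] ≥ n − E[|E(G)|] = 117 − 58/9 = 995/9.
Numerically: ≈ 110.555556.
(This is only a lower bound; the true E[α(G)] may be larger.)

E[α(G)] ≥ 995/9 ≈ 110.555556.


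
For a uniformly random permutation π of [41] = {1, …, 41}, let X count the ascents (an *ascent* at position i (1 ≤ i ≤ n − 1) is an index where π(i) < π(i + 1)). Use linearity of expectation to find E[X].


Write X = Σ X_I over i = 1, …, 40, with X_I the indicator of one ascent.
There are 40 indicators.
For each fixed i, the pair (π(i), π(i+1)) is a uniformly random ordered pair of distinct values from {1, …, 41}; by symmetry P[π(i) < π(i+1)] = 1/2.
By linearity: E[X] = 40 · (1/2) = (41 − 1) · (1/2) = 20 ≈ 20.000.

E[X] = 20 = 20.000.


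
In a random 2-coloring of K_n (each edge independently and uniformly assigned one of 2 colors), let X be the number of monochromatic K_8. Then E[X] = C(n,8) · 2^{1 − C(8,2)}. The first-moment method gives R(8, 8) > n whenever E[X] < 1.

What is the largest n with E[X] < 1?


We need C(n, 8) · 2^{1 − 28} < 1, i.e. C(n, 8) < 2^{28 − 1} = 134217728.
Check values of n near the boundary:
  n = 36: C(36, 8) = 30260340; 30260340 < 134217728? YES
  n = 37: C(37, 8) = 38608020; 38608020 < 134217728? YES
  n = 38: C(38, 8) = 48903492; 48903492 < 134217728? YES
  n = 39: C(39, 8) = 61523748; 61523748 < 134217728? YES
  n = 40: C(40, 8) = 76904685; 76904685 < 134217728? YES
  n = 41: C(41, 8) = 95548245; 95548245 < 134217728? YES
  n = 42: C(42, 8) = 118030185; 118030185 < 134217728? YES
  n = 43: C(43, 8) = 145008513; 145008513 < 134217728? NO
  n = 44: C(44, 8) = 177232627; 177232627 < 134217728? NO
  n = 45: C(45, 8) = 215553195; 215553195 < 134217728? NO
The largest n with C(n, 8) < 134217728 is n = 42 (where E[X] = 118030185/134217728 ≈ 0.879393). Hence R(8, 8) > 42, i.e. R(8, 8) ≥ 43.

Largest n = 42; hence R(8, 8) > 42.


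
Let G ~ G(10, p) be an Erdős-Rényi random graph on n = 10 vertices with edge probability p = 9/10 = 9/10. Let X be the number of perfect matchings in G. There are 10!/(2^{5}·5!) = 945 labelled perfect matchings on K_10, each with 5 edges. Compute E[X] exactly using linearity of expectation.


K_10 has 10!/(2^{5}·5!) = 945 labelled perfect matchings.
For each such perfect matching H, let X_H = 1 if all 5 edges of H are present in G. Then P[X_H = 1] = p^{5} = (9/10)^{5} = 59049/100000.
By linearity: E[X] = Σ_H E[X_H] = 945 · p^{5} = 945 · 59049/100000 = 11160261/20000.
Numerically: E[X] ≈ 558.01.

E[X] = 945 · (9/10)^{5} = 11160261/20000 ≈ 558.01.


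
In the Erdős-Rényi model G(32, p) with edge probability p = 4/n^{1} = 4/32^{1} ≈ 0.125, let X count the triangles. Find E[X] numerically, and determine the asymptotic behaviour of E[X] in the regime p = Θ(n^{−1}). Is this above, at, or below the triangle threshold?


Number of potential triangles: C(32, 3) = 4960.
Each occurs with probability p³ ≈ (0.125)³ ≈ 1.9531250e-03.
By linearity: E[X] = C(32, 3)·p³ ≈ 4960 · 1.9531250e-03 ≈ 9.68750.
Here α = 1, so p = 4/n is exactly at the triangle threshold p ~ 1/n. Asymptotically E[X] → c³/6 = 4³/6 = 32/3 ≈ 10.66667, a bounded constant. In this regime the triangle count is asymptotically Poisson(c³/6).

E[X] ≈ 9.68750; in regime p = Θ(1/n^{1}) E[X] stays bounded (at the triangle threshold p ~ 1/n).


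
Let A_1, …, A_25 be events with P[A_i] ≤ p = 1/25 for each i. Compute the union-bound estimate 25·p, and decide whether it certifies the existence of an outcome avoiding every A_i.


Union bound: P[∪_{i=1}^{25} A_i] ≤ Σ_i P[A_i] ≤ 25·p = 25·(1/25) = 1.
Numerically: 1 ≈ 1.000.
Is 1 < 1? NO.
Since the bound 1 is ≥ 1, the union bound is uninformative here; it does NOT by itself certify existence.

25·p = 1 ≈ 1.000; existence NOT certified by the union bound.


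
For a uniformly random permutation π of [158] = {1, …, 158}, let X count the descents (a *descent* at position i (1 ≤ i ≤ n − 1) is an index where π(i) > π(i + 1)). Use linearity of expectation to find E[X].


Write X = Σ X_I over i = 1, …, 157, with X_I the indicator of one descent.
There are 157 indicators.
For each fixed i, the pair (π(i), π(i+1)) is a uniformly random ordered pair of distinct values from {1, …, 158}; by symmetry P[π(i) > π(i+1)] = 1/2.
By linearity: E[X] = 157 · (1/2) = (158 − 1) · (1/2) = 157/2 ≈ 78.5000.

E[X] = 157/2 = 78.5000.


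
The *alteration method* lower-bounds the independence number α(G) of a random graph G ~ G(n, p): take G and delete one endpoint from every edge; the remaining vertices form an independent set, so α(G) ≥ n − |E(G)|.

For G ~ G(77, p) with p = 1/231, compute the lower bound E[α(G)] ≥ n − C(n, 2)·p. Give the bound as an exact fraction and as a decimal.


E[|E(G)|] = C(77, 2)·p = 2926 · (1/231) = 38/3.
E[α(G)] ≥ n − E[|E(G)|] = 77 − 38/3 = 193/3.
Numerically: ≈ 64.3333.
(This is only a lower bound; the true E[α(G)] may be larger.)

E[α(G)] ≥ 193/3 ≈ 64.3333.


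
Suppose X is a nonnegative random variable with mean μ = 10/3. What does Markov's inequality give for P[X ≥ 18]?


μ = E[X] = 10/3, a = 18.
Markov: P[X ≥ 18] ≤ μ/a = (10/3)/18 = 5/27.
Numerically: ≈ 0.1852.
(Since a = 18 > μ = 3.3333, the bound 5/27 is < 1 and informative.)

P[X ≥ 18] ≤ 5/27 ≈ 0.1852.


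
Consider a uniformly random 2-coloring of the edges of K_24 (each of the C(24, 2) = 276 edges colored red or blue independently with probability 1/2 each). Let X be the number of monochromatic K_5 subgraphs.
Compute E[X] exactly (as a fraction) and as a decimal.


Let X = Σ_S X_S over the C(24, 5) = 42504 subsets S of size 5, where X_S = 1 if the K_5 on S is monochromatic.
For a fixed S, the K_5 on S has C(5, 2) = 10 edges. P[all 10 edges red] = (1/2)^10, and likewise for blue, so P[monochromatic] = 2·(1/2)^10 = 2^{1 − 10} = 1/512.
By linearity of expectation: E[X] = C(24, 5) · 2^{1 − 10} = 42504 · 1/512 = 5313/64.
Numerically: E[X] ≈ 83.01562.

E[X] = C(24,5)·2^(1−C(5,2)) = 5313/64 ≈ 83.01562.


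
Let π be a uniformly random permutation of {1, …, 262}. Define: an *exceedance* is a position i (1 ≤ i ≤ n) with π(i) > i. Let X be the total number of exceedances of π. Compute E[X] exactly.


Write X = Σ_{i=1}^{262} X_i, where X_i = 1_{π(i) > i}.
For each fixed i, π(i) is uniform over {1, …, 262} (marginal of a uniform permutation), so P[π(i) > i] = (n − i)/n. Summing: Σ_{i=1}^{262} (n − i)/n = (0 + 1 + … + 261)/262 = 262(262 − 1)/(2·262) = (262 − 1)/2.
Hence E[X] = Σ_{i=1}^{262} (262 − i)/262 = 261/2 ≈ 130.50000.

E[X] = 261/2 = 130.50000.


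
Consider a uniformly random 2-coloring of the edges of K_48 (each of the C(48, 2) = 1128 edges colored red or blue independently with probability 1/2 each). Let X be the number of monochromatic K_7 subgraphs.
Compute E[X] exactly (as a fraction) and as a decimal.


Let X = Σ_S X_S over the C(48, 7) = 73629072 subsets S of size 7, where X_S = 1 if the K_7 on S is monochromatic.
For a fixed S, the K_7 on S has C(7, 2) = 21 edges. P[all 21 edges red] = (1/2)^21, and likewise for blue, so P[monochromatic] = 2·(1/2)^21 = 2^{1 − 21} = 1/1048576.
Summing: E[X] = C(48, 7) · 2^{1 − 21} = 73629072 · 1/1048576 = 4601817/65536.
Numerically: E[X] ≈ 70.218155.

E[X] = C(48,7)·2^(1−C(7,2)) = 4601817/65536 ≈ 70.218155.


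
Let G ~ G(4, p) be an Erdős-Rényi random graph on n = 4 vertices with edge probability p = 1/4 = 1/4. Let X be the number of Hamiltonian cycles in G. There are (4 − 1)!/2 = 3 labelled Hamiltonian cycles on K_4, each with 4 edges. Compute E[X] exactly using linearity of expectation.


K_4 has (4 − 1)!/2 = 3 labelled Hamiltonian cycles.
For each such Hamiltonian cycle H, let X_H = 1 if all 4 edges of H are present in G. Then P[X_H = 1] = p^{4} = (1/4)^{4} = 1/256.
Summing the indicators: E[X] = Σ_H E[X_H] = 3 · p^{4} = 3 · 1/256 = 3/256.
Numerically: E[X] ≈ 0.01172.

E[X] = 3 · (1/4)^{4} = 3/256 ≈ 0.01172.


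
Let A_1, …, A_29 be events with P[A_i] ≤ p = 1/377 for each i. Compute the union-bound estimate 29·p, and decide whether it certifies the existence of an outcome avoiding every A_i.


Union bound: P[∪_{i=1}^{29} A_i] ≤ Σ_i P[A_i] ≤ 29·p = 29·(1/377) = 1/13.
Numerically: 1/13 ≈ 0.07692.
Is 1/13 < 1? YES.
Since P[∪ A_i] ≤ 1/13 < 1, the complement has P[∩ A_i^c] ≥ 1 − 1/13 = 12/13 > 0, so some outcome avoids every A_i.

29·p = 1/13 ≈ 0.07692; existence CERTIFIED by the union bound.


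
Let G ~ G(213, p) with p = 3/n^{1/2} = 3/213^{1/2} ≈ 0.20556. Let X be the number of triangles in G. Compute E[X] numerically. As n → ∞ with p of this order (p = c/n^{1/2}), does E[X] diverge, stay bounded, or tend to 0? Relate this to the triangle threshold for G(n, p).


Number of potential triangles: C(213, 3) = 1587986.
Each occurs with probability p³ ≈ (0.20556)³ ≈ 8.6854907e-03.
By linearity: E[X] = C(213, 3)·p³ ≈ 1587986 · 8.6854907e-03 ≈ 13792.43762.
Since α = 1/2 < 1, p = c/n^{1/2} ≫ 1/n is above the triangle threshold p ~ 1/n. Asymptotically E[X] ~ (c³/6)·n^{3(1−α)} = (3³/6)·n^{1.5} → ∞; triangles are abundant w.h.p.

E[X] ≈ 13792.43762; in regime p = Θ(1/n^{1/2}) E[X] diverges (above the triangle threshold p ~ 1/n).


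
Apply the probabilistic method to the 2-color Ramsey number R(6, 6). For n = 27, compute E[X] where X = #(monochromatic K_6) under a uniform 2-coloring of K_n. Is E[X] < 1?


E[X] = C(27, 6) · 2^{1 − 15} = 296010 · 2^{−14} = 296010/16384.
As a reduced fraction: E[X] = 148005/8192 ≈ 18.06702.
Is E[X] < 1? NO.
Since E[X] ≥ 1, the first-moment bound is inconclusive at n = 27; it does NOT by itself certify R(6, 6) > 27.

E[X] = 148005/8192 ≈ 18.06702; E[X] ≥ 1; first-moment method inconclusive here.


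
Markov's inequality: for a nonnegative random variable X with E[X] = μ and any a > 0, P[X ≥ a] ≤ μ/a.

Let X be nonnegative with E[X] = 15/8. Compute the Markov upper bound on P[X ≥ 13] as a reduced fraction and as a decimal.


μ = E[X] = 15/8, a = 13.
Markov: P[X ≥ 13] ≤ μ/a = (15/8)/13 = 15/104.
Numerically: ≈ 0.14423.
(Since a = 13 > μ = 1.87500, the bound 15/104 is < 1 and informative.)

P[X ≥ 13] ≤ 15/104 ≈ 0.14423.


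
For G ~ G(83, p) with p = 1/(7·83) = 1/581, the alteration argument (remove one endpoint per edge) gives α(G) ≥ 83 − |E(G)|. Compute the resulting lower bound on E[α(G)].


E[|E(G)|] = C(83, 2)·p = 3403 · (1/581) = 41/7.
E[α(G)] ≥ n − E[|E(G)|] = 83 − 41/7 = 540/7.
Numerically: ≈ 77.142857.
(This is only a lower bound; the true E[α(G)] may be larger.)

E[α(G)] ≥ 540/7 ≈ 77.142857.


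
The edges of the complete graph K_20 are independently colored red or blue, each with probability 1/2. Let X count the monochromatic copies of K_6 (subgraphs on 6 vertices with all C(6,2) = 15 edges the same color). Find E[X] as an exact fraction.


Let X = Σ_S X_S over the C(20, 6) = 38760 subsets S of size 6, where X_S = 1 if the K_6 on S is monochromatic.
For a fixed S, the K_6 on S has C(6, 2) = 15 edges. P[all 15 edges red] = (1/2)^15, and likewise for blue, so P[monochromatic] = 2·(1/2)^15 = 2^{1 − 15} = 1/16384.
Summing: E[X] = C(20, 6) · 2^{1 − 15} = 38760 · 1/16384 = 4845/2048.
Numerically: E[X] ≈ 2.36572.

E[X] = C(20,6)·2^(1−C(6,2)) = 4845/2048 ≈ 2.36572.


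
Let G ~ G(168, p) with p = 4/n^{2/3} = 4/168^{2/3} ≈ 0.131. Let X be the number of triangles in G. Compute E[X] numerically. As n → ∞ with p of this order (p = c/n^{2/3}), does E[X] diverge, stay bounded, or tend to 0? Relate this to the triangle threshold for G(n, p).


Number of potential triangles: C(168, 3) = 776216.
Each occurs with probability p³ ≈ (0.131)³ ≈ 2.26757e-03.
By linearity: E[X] = C(168, 3)·p³ ≈ 776216 · 2.26757e-03 ≈ 1760.127.
Since α = 2/3 < 1, p = c/n^{2/3} ≫ 1/n is above the triangle threshold p ~ 1/n. Asymptotically E[X] ~ (c³/6)·n^{3(1−α)} = (4³/6)·n^{1} → ∞; triangles are abundant w.h.p.

E[X] ≈ 1760.127; in regime p = Θ(1/n^{2/3}) E[X] diverges (above the triangle threshold p ~ 1/n).


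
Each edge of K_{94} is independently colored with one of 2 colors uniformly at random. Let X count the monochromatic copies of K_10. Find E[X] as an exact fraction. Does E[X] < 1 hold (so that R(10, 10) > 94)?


E[X] = C(94, 10) · 2^{1 − 45} = 9041256841903 · 2^{−44} = 9041256841903/17592186044416.
As a reduced fraction: E[X] = 9041256841903/17592186044416 ≈ 0.51394.
Is E[X] < 1? YES.
Since E[X] < 1, there exists a 2-coloring of K_{94} with no monochromatic K_10; hence R(10, 10) > 94.

E[X] = 9041256841903/17592186044416 ≈ 0.51394; E[X] < 1, so R(10, 10) > 94.


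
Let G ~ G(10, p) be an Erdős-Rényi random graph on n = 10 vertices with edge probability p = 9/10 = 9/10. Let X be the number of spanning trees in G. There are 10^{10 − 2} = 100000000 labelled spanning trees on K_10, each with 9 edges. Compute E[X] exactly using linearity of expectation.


K_10 has 10^{10 − 2} = 100000000 labelled spanning trees.
For each such spanning tree H, let X_H = 1 if all 9 edges of H are present in G. Then P[X_H = 1] = p^{9} = (9/10)^{9} = 387420489/1000000000.
By linearity: E[X] = Σ_H E[X_H] = 100000000 · p^{9} = 100000000 · 387420489/1000000000 = 387420489/10.
Numerically: E[X] ≈ 3.874e+07.

E[X] = 100000000 · (9/10)^{9} = 387420489/10 ≈ 3.874e+07.


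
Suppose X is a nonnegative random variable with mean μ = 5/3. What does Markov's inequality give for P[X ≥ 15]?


μ = E[X] = 5/3, a = 15.
Markov: P[X ≥ 15] ≤ μ/a = (5/3)/15 = 1/9.
Numerically: ≈ 0.1111.
(Since a = 15 > μ = 1.6667, the bound 1/9 is < 1 and informative.)

P[X ≥ 15] ≤ 1/9 ≈ 0.1111.


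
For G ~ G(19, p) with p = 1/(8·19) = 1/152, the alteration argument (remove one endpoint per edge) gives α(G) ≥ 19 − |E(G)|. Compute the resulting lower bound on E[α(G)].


E[|E(G)|] = C(19, 2)·p = 171 · (1/152) = 9/8.
E[α(G)] ≥ n − E[|E(G)|] = 19 − 9/8 = 143/8.
Numerically: ≈ 17.87500.
(This is only a lower bound; the true E[α(G)] may be larger.)

E[α(G)] ≥ 143/8 ≈ 17.87500.
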